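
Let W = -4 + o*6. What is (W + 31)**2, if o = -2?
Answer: 225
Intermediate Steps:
W = -16 (W = -4 - 2*6 = -4 - 12 = -16)
(W + 31)**2 = (-16 + 31)**2 = 15**2 = 225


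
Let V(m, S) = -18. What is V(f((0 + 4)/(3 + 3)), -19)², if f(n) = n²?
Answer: 324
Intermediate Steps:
V(f((0 + 4)/(3 + 3)), -19)² = (-18)² = 324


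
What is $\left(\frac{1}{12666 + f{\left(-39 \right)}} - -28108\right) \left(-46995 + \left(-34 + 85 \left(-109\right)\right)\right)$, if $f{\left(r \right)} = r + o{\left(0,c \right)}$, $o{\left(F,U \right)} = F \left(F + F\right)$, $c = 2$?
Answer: $- \frac{19979850548798}{12627} \approx -1.5823 \cdot 10^{9}$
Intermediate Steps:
$o{\left(F,U \right)} = 2 F^{2}$ ($o{\left(F,U \right)} = F 2 F = 2 F^{2}$)
$f{\left(r \right)} = r$ ($f{\left(r \right)} = r + 2 \cdot 0^{2} = r + 2 \cdot 0 = r + 0 = r$)
$\left(\frac{1}{12666 + f{\left(-39 \right)}} - -28108\right) \left(-46995 + \left(-34 + 85 \left(-109\right)\right)\right) = \left(\frac{1}{12666 - 39} - -28108\right) \left(-46995 + \left(-34 + 85 \left(-109\right)\right)\right) = \left(\frac{1}{12627} + 28108\right) \left(-46995 - 9299\right) = \frac{354919717}{12627} \left(-56294\right) = - \frac{19979850548798}{12627}$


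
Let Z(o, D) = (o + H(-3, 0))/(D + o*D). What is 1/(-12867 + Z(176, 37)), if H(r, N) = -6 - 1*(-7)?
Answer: -37/476078 ≈ -7.7718e-5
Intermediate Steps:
H(r, N) = 1 (H(r, N) = -6 + 7 = 1)
Z(o, D) = (1 + o)/(D + D*o) (Z(o, D) = (o + 1)/(D + o*D) = (1 + o)/(D + D*o))
1/(-12867 + Z(176, 37)) = 1/(-12867 + 1/37) = 1/(-476078/37) = -37/476078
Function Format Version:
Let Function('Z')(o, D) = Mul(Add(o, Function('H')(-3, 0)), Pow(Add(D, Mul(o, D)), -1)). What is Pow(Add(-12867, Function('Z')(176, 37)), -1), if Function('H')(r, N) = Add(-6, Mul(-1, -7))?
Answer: Rational(-37, 476078) ≈ -7.7718e-5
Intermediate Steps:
Function('H')(r, N) = 1 (Function('H')(r, N) = Add(-6, 7) = 1)
Function('Z')(o, D) = Mul(Pow(Add(D, Mul(D, o)), -1), Add(1, o)) (Function('Z')(o, D) = Mul(Add(o, 1), Pow(Add(D, Mul(o, D)), -1)) = Mul(Add(1, o), Pow(Add(D, Mul(D, o)), -1)) = Mul(Pow(Add(D, Mul(D, o)), -1), Add(1, o)))
Pow(Add(-12867, Function('Z')(176, 37)), -1) = Pow(Add(-12867, Pow(37, -1)), -1) = Pow(Add(-12867, Rational(1, 37)), -1) = Pow(Rational(-476078, 37), -1) = Rational(-37, 476078)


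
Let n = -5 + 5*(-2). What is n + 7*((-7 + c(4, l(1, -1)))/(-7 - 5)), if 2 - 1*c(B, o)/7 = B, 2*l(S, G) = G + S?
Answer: -11/4 ≈ -2.7500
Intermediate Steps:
l(S, G) = G/2 + S/2 (l(S, G) = (G + S)/2 = G/2 + S/2)
c(B, o) = 14 - 7*B
n = -15 (n = -5 - 10 = -15)
n + 7*((-7 + c(4, l(1, -1)))/(-7 - 5)) = -15 + 7*((-7 + (14 - 7*4))/(-7 - 5)) = -15 + 7*((-7 + (14 - 28))/(-12)) = -15 + 7*((-7 - 14)*(-1/12)) = -15 + 7*(-21*(-1/12)) = -15 + 7*(7/4) = -15 + 49/4 = -11/4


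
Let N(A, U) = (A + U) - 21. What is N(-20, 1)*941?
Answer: -37640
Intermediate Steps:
N(A, U) = -21 + A + U
N(-20, 1)*941 = (-21 - 20 + 1)*941 = -40*941 = -37640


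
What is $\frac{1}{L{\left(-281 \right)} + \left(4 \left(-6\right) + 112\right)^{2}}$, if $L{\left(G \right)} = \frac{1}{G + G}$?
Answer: $\frac{562}{4352127} \approx 0.00012913$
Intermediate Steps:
$L{\left(G \right)} = \frac{1}{2 G}$
$\frac{1}{L{\left(-281 \right)} + \left(4 \left(-6\right) + 112\right)^{2}} = \frac{1}{\frac{1}{2 \left(-281\right)} + \left(4 \left(-6\right) + 112\right)^{2}} = \frac{1}{\frac{1}{2} \left(- \frac{1}{281}\right) + \left(-24 + 112\right)^{2}} = \frac{1}{- \frac{1}{562} + 88^{2}} = \frac{1}{- \frac{1}{562} + 7744} = \frac{1}{\frac{4352127}{562}} = \frac{562}{4352127}$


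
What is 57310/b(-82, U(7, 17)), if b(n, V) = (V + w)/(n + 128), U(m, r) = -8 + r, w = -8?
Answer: 2636260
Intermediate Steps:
b(n, V) = (-8 + V)/(128 + n) (b(n, V) = (V - 8)/(n + 128) = (-8 + V)/(128 + n))
57310/b(-82, U(7, 17)) = 57310/(((-8 + (-8 + 17))/(128 - 82))) = 57310/(((-8 + 9)/46)) = 57310/(((1/46)*1)) = 57310/(1/46) = 57310*46 = 2636260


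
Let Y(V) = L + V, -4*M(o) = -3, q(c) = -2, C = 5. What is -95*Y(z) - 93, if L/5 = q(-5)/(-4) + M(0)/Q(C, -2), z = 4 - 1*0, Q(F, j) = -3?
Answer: -2367/4 ≈ -591.75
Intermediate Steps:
z = 4 (z = 4 + 0 = 4)
M(o) = 3/4 (M(o) = -1/4*(-3) = 3/4)
L = 5/4 (L = 5*(-2/(-4) + (3/4)/(-3)) = 5*(-2*(-1/4) + (3/4)*(-1/3)) = 5*(1/2 - 1/4) = 5*(1/4) = 5/4 ≈ 1.2500)
Y(V) = 5/4 + V
-95*Y(z) - 93 = -95*(5/4 + 4) - 93 = -95*21/4 - 93 = -1995/4 - 93 = -2367/4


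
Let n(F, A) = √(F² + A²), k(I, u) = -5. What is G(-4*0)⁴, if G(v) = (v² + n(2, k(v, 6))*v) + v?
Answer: 0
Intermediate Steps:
n(F, A) = √(A² + F²)
G(v) = v + v² + v*√29 (G(v) = (v² + √((-5)² + 2²)*v) + v = (v² + √(25 + 4)*v) + v = (v² + √29*v) + v = (v² + v*√29) + v = v + v² + v*√29)
G(-4*0)⁴ = ((-4*0)*(1 - 4*0 + √29))⁴ = (0*(1 + 0 + √29))⁴ = (0*(1 + √29))⁴ = 0⁴ = 0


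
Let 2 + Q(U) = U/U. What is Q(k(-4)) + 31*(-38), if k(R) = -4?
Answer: -1179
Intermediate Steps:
Q(U) = -1 (Q(U) = -2 + U/U = -2 + 1 = -1)
Q(k(-4)) + 31*(-38) = -1 + 31*(-38) = -1 - 1178 = -1179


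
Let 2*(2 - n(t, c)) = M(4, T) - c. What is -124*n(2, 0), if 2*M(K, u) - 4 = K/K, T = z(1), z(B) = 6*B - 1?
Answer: -93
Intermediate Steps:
z(B) = -1 + 6*B
T = 5 (T = -1 + 6*1 = -1 + 6 = 5)
M(K, u) = 5/2 (M(K, u) = 2 + (K/K)/2 = 2 + (½)*1 = 2 + ½ = 5/2)
n(t, c) = ¾ + c/2 (n(t, c) = 2 - (5/2 - c)/2 = 2 + (-5/4 + c/2) = ¾ + c/2)
-124*n(2, 0) = -124*(¾ + (½)*0) = -124*(¾ + 0) = -124*¾ = -93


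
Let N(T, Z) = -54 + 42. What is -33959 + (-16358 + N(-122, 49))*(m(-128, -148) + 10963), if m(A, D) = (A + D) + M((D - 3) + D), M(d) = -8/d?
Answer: -52319195511/299 ≈ -1.7498e+8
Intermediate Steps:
N(T, Z) = -12
m(A, D) = A + D - 8/(-3 + 2*D) (m(A, D) = (A + D) - 8/((D - 3) + D) = (A + D) - 8/((-3 + D) + D) = (A + D) - 8/(-3 + 2*D) = A + D - 8/(-3 + 2*D))
-33959 + (-16358 + N(-122, 49))*(m(-128, -148) + 10963) = -33959 + (-16358 - 12)*((-8 + (-3 + 2*(-148))*(-128 - 148))/(-3 + 2*(-148)) + 10963) = -33959 - 16370*((-8 + (-3 - 296)*(-276))/(-3 - 296) + 10963) = -33959 - 16370*((-8 - 299*(-276))/(-299) + 10963) = -33959 - 16370*(-(-8 + 82524)/299 + 10963) = -33959 - 16370*(-1/299*82516 + 10963) = -33959 - 16370*(-82516/299 + 10963) = -33959 - 16370*3195421/299 = -33959 - 52309041770/299 = -52319195511/299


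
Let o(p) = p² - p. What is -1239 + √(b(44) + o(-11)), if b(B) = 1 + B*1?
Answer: -1239 + √177 ≈ -1225.7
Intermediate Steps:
b(B) = 1 + B
-1239 + √(b(44) + o(-11)) = -1239 + √((1 + 44) - 11*(-1 - 11)) = -1239 + √(45 - 11*(-12)) = -1239 + √(45 + 132) = -1239 + √177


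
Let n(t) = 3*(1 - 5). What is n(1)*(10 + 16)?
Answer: -312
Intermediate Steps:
n(t) = -12 (n(t) = 3*(-4) = -12)
n(1)*(10 + 16) = -12*(10 + 16) = -12*26 = -312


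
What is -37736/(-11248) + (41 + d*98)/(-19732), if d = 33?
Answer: 44235597/13871596 ≈ 3.1889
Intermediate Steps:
-37736/(-11248) + (41 + d*98)/(-19732) = -37736/(-11248) + (41 + 33*98)/(-19732) = -37736*(-1/11248) + (41 + 3234)*(-1/19732) = 4717/1406 + 3275*(-1/19732) = 4717/1406 - 3275/19732 = 44235597/13871596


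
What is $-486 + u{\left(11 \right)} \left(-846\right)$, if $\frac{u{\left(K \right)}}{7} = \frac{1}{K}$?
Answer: $- \frac{11268}{11} \approx -1024.4$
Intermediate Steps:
$u{\left(K \right)} = \frac{7}{K}$
$-486 + u{\left(11 \right)} \left(-846\right) = -486 + \frac{7}{11} \left(-846\right) = -486 - \frac{5922}{11} = - \frac{11268}{11}$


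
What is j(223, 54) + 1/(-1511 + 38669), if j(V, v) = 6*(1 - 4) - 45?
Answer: -2340953/37158 ≈ -63.000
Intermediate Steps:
j(V, v) = -63 (j(V, v) = 6*(-3) - 45 = -18 - 45 = -63)
j(223, 54) + 1/(-1511 + 38669) = -63 + 1/(-1511 + 38669) = -63 + 1/37158 = -2340953/37158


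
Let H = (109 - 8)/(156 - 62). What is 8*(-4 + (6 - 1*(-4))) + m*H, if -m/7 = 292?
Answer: -100966/47 ≈ -2148.2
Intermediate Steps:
m = -2044 (m = -7*292 = -2044)
H = 101/94 ≈ 1.0745
8*(-4 + (6 - 1*(-4))) + m*H = 8*(-4 + (6 - 1*(-4))) - 2044*101/94 = 8*(-4 + (6 + 4)) - 103222/47 = 8*(-4 + 10) - 103222/47 = 8*6 - 103222/47 = 48 - 103222/47 = -100966/47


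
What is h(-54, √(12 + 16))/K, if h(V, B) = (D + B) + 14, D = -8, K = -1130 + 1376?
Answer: 1/41 + √7/123 ≈ 0.045900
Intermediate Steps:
K = 246
h(V, B) = 6 + B (h(V, B) = (-8 + B) + 14 = 6 + B)
h(-54, √(12 + 16))/K = (6 + √(12 + 16))/246 = (6 + √28)*(1/246) = (6 + 2*√7)*(1/246) = 1/41 + √7/123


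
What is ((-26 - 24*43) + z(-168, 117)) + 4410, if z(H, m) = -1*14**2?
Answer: 3156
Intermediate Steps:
z(H, m) = -196 (z(H, m) = -1*196 = -196)
((-26 - 24*43) + z(-168, 117)) + 4410 = ((-26 - 24*43) - 196) + 4410 = ((-26 - 1032) - 196) + 4410 = (-1058 - 196) + 4410 = -1254 + 4410 = 3156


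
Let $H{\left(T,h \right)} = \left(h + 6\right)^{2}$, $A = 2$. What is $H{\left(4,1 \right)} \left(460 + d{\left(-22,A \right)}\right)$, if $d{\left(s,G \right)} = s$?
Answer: $21462$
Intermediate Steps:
$H{\left(T,h \right)} = \left(6 + h\right)^{2}$
$H{\left(4,1 \right)} \left(460 + d{\left(-22,A \right)}\right) = \left(6 + 1\right)^{2} \left(460 - 22\right) = 7^{2} \cdot 438 = 49 \cdot 438 = 21462$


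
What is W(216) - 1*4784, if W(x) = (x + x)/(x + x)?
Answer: -4783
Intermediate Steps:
W(x) = 1 (W(x) = (2*x)/((2*x)) = (2*x)*(1/(2*x)) = 1)
W(216) - 1*4784 = 1 - 1*4784 = 1 - 4784 = -4783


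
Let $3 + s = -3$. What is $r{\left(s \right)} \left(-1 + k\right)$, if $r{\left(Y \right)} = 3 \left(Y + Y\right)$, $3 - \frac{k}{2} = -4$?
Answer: $-468$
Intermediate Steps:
$s = -6$ ($s = -3 - 3 = -6$)
$k = 14$ ($k = 6 - -8 = 6 + 8 = 14$)
$r{\left(Y \right)} = 6 Y$ ($r{\left(Y \right)} = 3 \cdot 2 Y = 6 Y$)
$r{\left(s \right)} \left(-1 + k\right) = 6 \left(-6\right) \left(-1 + 14\right) = \left(-36\right) 13 = -468$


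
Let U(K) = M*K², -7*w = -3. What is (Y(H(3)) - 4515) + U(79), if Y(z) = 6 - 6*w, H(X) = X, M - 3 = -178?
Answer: -7676806/7 ≈ -1.0967e+6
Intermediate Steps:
M = -175 (M = 3 - 178 = -175)
w = 3/7 (w = -⅐*(-3) = 3/7 ≈ 0.42857)
U(K) = -175*K²
Y(z) = 24/7 (Y(z) = 6 - 6*3/7 = 6 - 18/7 = 24/7)
(Y(H(3)) - 4515) + U(79) = (24/7 - 4515) - 175*79² = -31581/7 - 175*6241 = -31581/7 - 1092175 = -7676806/7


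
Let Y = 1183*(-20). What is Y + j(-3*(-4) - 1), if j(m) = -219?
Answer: -23879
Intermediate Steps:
Y = -23660
Y + j(-3*(-4) - 1) = -23660 - 219 = -23879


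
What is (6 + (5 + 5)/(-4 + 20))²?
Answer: 2809/64 ≈ 43.891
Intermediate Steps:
(6 + (5 + 5)/(-4 + 20))² = (6 + 10/16)² = (6 + 10*(1/16))² = (6 + 5/8)² = (53/8)² = 2809/64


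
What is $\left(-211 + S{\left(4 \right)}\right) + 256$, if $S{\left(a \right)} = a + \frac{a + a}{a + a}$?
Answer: $50$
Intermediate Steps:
$S{\left(a \right)} = 1 + a$ ($S{\left(a \right)} = a + \frac{2 a}{2 a} = a + 2 a \frac{1}{2 a} = a + 1 = 1 + a$)
$\left(-211 + S{\left(4 \right)}\right) + 256 = \left(-211 + \left(1 + 4\right)\right) + 256 = \left(-211 + 5\right) + 256 = -206 + 256 = 50$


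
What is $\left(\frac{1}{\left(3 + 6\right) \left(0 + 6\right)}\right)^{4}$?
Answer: $\frac{1}{8503056} \approx 1.176 \cdot 10^{-7}$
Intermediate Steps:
$\left(\frac{1}{\left(3 + 6\right) \left(0 + 6\right)}\right)^{4} = \left(\frac{1}{9 \cdot 6}\right)^{4} = \left(\frac{1}{54}\right)^{4} = \frac{1}{8503056}$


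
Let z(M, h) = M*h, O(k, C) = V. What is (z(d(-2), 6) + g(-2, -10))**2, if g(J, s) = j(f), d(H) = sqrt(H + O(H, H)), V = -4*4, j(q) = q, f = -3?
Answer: -639 - 108*I*sqrt(2) ≈ -639.0 - 152.74*I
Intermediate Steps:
V = -16
O(k, C) = -16
d(H) = sqrt(-16 + H) (d(H) = sqrt(H - 16) = sqrt(-16 + H))
g(J, s) = -3
(z(d(-2), 6) + g(-2, -10))**2 = (sqrt(-16 - 2)*6 - 3)**2 = (sqrt(-18)*6 - 3)**2 = ((3*I*sqrt(2))*6 - 3)**2 = (18*I*sqrt(2) - 3)**2 = (-3 + 18*I*sqrt(2))**2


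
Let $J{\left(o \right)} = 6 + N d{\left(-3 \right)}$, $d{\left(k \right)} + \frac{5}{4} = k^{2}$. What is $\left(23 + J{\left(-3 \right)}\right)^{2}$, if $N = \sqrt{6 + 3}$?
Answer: $\frac{43681}{16} \approx 2730.1$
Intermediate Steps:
$N = 3$ ($N = \sqrt{9} = 3$)
$d{\left(k \right)} = - \frac{5}{4} + k^{2}$
$J{\left(o \right)} = \frac{117}{4}$ ($J{\left(o \right)} = 6 + 3 \left(- \frac{5}{4} + \left(-3\right)^{2}\right) = 6 + 3 \left(- \frac{5}{4} + 9\right) = 6 + 3 \cdot \frac{31}{4} = 6 + \frac{93}{4} = \frac{117}{4}$)
$\left(23 + J{\left(-3 \right)}\right)^{2} = \left(23 + \frac{117}{4}\right)^{2} = \left(\frac{209}{4}\right)^{2} = \frac{43681}{16}$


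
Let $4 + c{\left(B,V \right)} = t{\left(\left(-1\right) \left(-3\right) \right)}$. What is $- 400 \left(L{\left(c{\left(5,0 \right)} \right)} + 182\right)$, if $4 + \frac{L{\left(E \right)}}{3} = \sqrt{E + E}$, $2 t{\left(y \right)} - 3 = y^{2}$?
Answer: $-70400$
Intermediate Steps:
$t{\left(y \right)} = \frac{3}{2} + \frac{y^{2}}{2}$
$c{\left(B,V \right)} = 2$ ($c{\left(B,V \right)} = -4 + \left(\frac{3}{2} + \frac{\left(\left(-1\right) \left(-3\right)\right)^{2}}{2}\right) = -4 + \left(\frac{3}{2} + \frac{3^{2}}{2}\right) = -4 + \left(\frac{3}{2} + \frac{1}{2} \cdot 9\right) = -4 + \left(\frac{3}{2} + \frac{9}{2}\right) = -4 + 6 = 2$)
$L{\left(E \right)} = -12 + 3 \sqrt{2} \sqrt{E}$ ($L{\left(E \right)} = -12 + 3 \sqrt{E + E} = -12 + 3 \sqrt{2 E} = -12 + 3 \sqrt{2} \sqrt{E}$)
$- 400 \left(L{\left(c{\left(5,0 \right)} \right)} + 182\right) = - 400 \left(\left(-12 + 3 \sqrt{2} \sqrt{2}\right) + 182\right) = - 400 \left(\left(-12 + 6\right) + 182\right) = - 400 \left(-6 + 182\right) = \left(-400\right) 176 = -70400$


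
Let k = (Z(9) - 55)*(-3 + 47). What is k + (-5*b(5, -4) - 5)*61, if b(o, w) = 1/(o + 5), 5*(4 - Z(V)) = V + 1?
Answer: -5335/2 ≈ -2667.5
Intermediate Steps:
Z(V) = 19/5 - V/5 (Z(V) = 4 - (V + 1)/5 = 4 - (1 + V)/5 = 4 + (-⅕ - V/5) = 19/5 - V/5)
b(o, w) = 1/(5 + o)
k = -2332 (k = ((19/5 - ⅕*9) - 55)*(-3 + 47) = ((19/5 - 9/5) - 55)*44 = (2 - 55)*44 = -53*44 = -2332)
k + (-5*b(5, -4) - 5)*61 = -2332 + (-5/(5 + 5) - 5)*61 = -2332 + (-5/10 - 5)*61 = -2332 + (-5*⅒ - 5)*61 = -2332 + (-½ - 5)*61 = -2332 - 11/2*61 = -2332 - 671/2 = -5335/2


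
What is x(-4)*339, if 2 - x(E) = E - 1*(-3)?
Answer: 1017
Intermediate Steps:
x(E) = -1 - E (x(E) = 2 - (E - 1*(-3)) = 2 - (E + 3) = 2 - (3 + E) = 2 + (-3 - E) = -1 - E)
x(-4)*339 = (-1 - 1*(-4))*339 = (-1 + 4)*339 = 3*339 = 1017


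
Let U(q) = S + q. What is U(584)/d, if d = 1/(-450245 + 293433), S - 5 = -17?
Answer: -89696464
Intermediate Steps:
S = -12 (S = 5 - 17 = -12)
U(q) = -12 + q
d = -1/156812 (d = 1/(-156812) = -1/156812 ≈ -6.3771e-6)
U(584)/d = (-12 + 584)/(-1/156812) = 572*(-156812) = -89696464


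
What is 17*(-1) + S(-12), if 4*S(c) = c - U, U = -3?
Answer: -77/4 ≈ -19.250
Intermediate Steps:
S(c) = 3/4 + c/4 (S(c) = (c - 1*(-3))/4 = (c + 3)/4 = (3 + c)/4 = 3/4 + c/4)
17*(-1) + S(-12) = 17*(-1) + (3/4 + (1/4)*(-12)) = -17 + (3/4 - 3) = -17 - 9/4 = -77/4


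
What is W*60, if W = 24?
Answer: 1440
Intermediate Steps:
W*60 = 24*60 = 1440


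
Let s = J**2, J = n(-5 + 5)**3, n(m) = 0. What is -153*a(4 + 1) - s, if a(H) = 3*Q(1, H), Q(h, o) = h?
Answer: -459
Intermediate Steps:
J = 0 (J = 0**3 = 0)
a(H) = 3 (a(H) = 3*1 = 3)
s = 0 (s = 0**2 = 0)
-153*a(4 + 1) - s = -153*3 - 1*0 = -459 + 0 = -459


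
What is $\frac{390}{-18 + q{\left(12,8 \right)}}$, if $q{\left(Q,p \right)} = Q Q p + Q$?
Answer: $\frac{65}{191} \approx 0.34031$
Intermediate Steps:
$q{\left(Q,p \right)} = Q + p Q^{2}$ ($q{\left(Q,p \right)} = Q^{2} p + Q = p Q^{2} + Q = Q + p Q^{2}$)
$\frac{390}{-18 + q{\left(12,8 \right)}} = \frac{390}{-18 + 12 \left(1 + 12 \cdot 8\right)} = \frac{390}{-18 + 12 \left(1 + 96\right)} = \frac{390}{-18 + 12 \cdot 97} = \frac{390}{-18 + 1164} = \frac{390}{1146} = 390 \cdot \frac{1}{1146} = \frac{65}{191}$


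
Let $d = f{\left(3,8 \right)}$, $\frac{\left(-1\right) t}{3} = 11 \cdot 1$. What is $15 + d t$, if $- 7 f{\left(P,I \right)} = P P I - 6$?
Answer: $\frac{2283}{7} \approx 326.14$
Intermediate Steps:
$t = -33$ ($t = - 3 \cdot 11 \cdot 1 = \left(-3\right) 11 = -33$)
$f{\left(P,I \right)} = \frac{6}{7} - \frac{I P^{2}}{7}$ ($f{\left(P,I \right)} = - \frac{P P I - 6}{7} = - \frac{P^{2} I - 6}{7} = - \frac{I P^{2} - 6}{7} = - \frac{-6 + I P^{2}}{7} = \frac{6}{7} - \frac{I P^{2}}{7}$)
$d = - \frac{66}{7}$ ($d = \frac{6}{7} - \frac{8 \cdot 3^{2}}{7} = \frac{6}{7} - \frac{8}{7} \cdot 9 = \frac{6}{7} - \frac{72}{7} = - \frac{66}{7} \approx -9.4286$)
$15 + d t = 15 - - \frac{2178}{7} = 15 + \frac{2178}{7} = \frac{2283}{7}$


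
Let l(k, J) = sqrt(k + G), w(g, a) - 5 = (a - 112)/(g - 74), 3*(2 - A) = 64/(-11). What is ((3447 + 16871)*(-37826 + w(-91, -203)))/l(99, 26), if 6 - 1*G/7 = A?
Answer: -8452491180*sqrt(123519)/41173 ≈ -7.2150e+7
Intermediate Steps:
A = 130/33 (A = 2 - 64/(3*(-11)) = 2 - 64*(-1)/(3*11) = 2 - 1/3*(-64/11) = 2 + 64/33 = 130/33 ≈ 3.9394)
w(g, a) = 5 + (-112 + a)/(-74 + g) (w(g, a) = 5 + (a - 112)/(g - 74) = 5 + (-112 + a)/(-74 + g))
G = 476/33 (G = 42 - 7*130/33 = 42 - 910/33 = 476/33 ≈ 14.424)
l(k, J) = sqrt(476/33 + k) (l(k, J) = sqrt(k + 476/33) = sqrt(476/33 + k))
((3447 + 16871)*(-37826 + w(-91, -203)))/l(99, 26) = ((3447 + 16871)*(-37826 + (-482 - 203 + 5*(-91))/(-74 - 91)))/((sqrt(15708 + 1089*99)/33)) = (20318*(-37826 + (-482 - 203 - 455)/(-165)))/((sqrt(15708 + 107811)/33)) = (20318*(-37826 - 1/165*(-1140)))/((sqrt(123519)/33)) = (20318*(-37826 + 76/11))*(sqrt(123519)/3743) = (20318*(-416010/11))*(sqrt(123519)/3743) = -8452491180*sqrt(123519)/41173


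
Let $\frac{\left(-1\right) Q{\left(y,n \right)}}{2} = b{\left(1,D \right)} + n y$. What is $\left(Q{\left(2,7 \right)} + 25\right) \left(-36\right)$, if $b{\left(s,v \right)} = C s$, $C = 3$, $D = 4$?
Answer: $324$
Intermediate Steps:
$b{\left(s,v \right)} = 3 s$
$Q{\left(y,n \right)} = -6 - 2 n y$ ($Q{\left(y,n \right)} = - 2 \left(3 \cdot 1 + n y\right) = - 2 \left(3 + n y\right) = -6 - 2 n y$)
$\left(Q{\left(2,7 \right)} + 25\right) \left(-36\right) = \left(\left(-6 - 14 \cdot 2\right) + 25\right) \left(-36\right) = \left(\left(-6 - 28\right) + 25\right) \left(-36\right) = \left(-34 + 25\right) \left(-36\right) = \left(-9\right) \left(-36\right) = 324$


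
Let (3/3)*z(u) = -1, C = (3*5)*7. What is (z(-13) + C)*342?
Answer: 35568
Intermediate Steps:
C = 105 (C = 15*7 = 105)
z(u) = -1
(z(-13) + C)*342 = (-1 + 105)*342 = 104*342 = 35568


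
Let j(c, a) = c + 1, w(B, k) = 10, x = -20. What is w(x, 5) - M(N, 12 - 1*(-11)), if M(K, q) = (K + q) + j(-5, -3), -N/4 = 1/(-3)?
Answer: -31/3 ≈ -10.333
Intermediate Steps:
j(c, a) = 1 + c
N = 4/3 (N = -4/(-3) = -4*(-⅓) = 4/3 ≈ 1.3333)
M(K, q) = -4 + K + q (M(K, q) = (K + q) + (1 - 5) = (K + q) - 4 = -4 + K + q)
w(x, 5) - M(N, 12 - 1*(-11)) = 10 - (-4 + 4/3 + (12 - 1*(-11))) = 10 - (-4 + 4/3 + (12 + 11)) = 10 - (-4 + 4/3 + 23) = 10 - 1*61/3 = 10 - 61/3 = -31/3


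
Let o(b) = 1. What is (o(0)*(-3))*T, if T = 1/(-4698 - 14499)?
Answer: 1/6399 ≈ 0.00015627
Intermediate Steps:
T = -1/19197 (T = 1/(-19197) = -1/19197 ≈ -5.2091e-5)
(o(0)*(-3))*T = (1*(-3))*(-1/19197) = -3*(-1/19197) = 1/6399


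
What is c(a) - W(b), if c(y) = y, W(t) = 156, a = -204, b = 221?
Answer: -360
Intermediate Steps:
c(a) - W(b) = -204 - 1*156 = -204 - 156 = -360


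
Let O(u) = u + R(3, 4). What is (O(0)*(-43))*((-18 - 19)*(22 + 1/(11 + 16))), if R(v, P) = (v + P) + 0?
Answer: 6626515/27 ≈ 2.4543e+5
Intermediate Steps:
R(v, P) = P + v (R(v, P) = (P + v) + 0 = P + v)
O(u) = 7 + u (O(u) = u + (4 + 3) = u + 7 = 7 + u)
(O(0)*(-43))*((-18 - 19)*(22 + 1/(11 + 16))) = ((7 + 0)*(-43))*((-18 - 19)*(22 + 1/(11 + 16))) = (7*(-43))*(-37*(22 + 1/27)) = -(-11137)*(22 + 1/27) = -(-11137)*595/27 = -301*(-22015/27) = 6626515/27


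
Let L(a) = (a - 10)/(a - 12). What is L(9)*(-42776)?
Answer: -42776/3 ≈ -14259.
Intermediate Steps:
L(a) = (-10 + a)/(-12 + a)
L(9)*(-42776) = ((-10 + 9)/(-12 + 9))*(-42776) = (-1/(-3))*(-42776) = -⅓*(-1)*(-42776) = (⅓)*(-42776) = -42776/3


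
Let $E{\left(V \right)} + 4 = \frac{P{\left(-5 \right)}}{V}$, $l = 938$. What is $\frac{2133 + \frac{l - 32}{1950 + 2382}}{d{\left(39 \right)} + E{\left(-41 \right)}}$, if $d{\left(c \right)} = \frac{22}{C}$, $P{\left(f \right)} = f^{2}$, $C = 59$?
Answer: $- \frac{3725688163}{7399778} \approx -503.49$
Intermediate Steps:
$d{\left(c \right)} = \frac{22}{59}$
$E{\left(V \right)} = -4 + \frac{25}{V}$ ($E{\left(V \right)} = -4 + \frac{\left(-5\right)^{2}}{V} = -4 + \frac{25}{V}$)
$\frac{2133 + \frac{l - 32}{1950 + 2382}}{d{\left(39 \right)} + E{\left(-41 \right)}} = \frac{2133 + \frac{938 - 32}{1950 + 2382}}{\frac{22}{59} - \left(4 - \frac{25}{-41}\right)} = \frac{2133 + \frac{906}{4332}}{\frac{22}{59} + \left(-4 + 25 \left(- \frac{1}{41}\right)\right)} = \frac{2133 + 906 \cdot \frac{1}{4332}}{\frac{22}{59} - \frac{189}{41}} = \frac{2133 + \frac{151}{722}}{\frac{22}{59} - \frac{189}{41}} = \frac{1540177}{722 \left(- \frac{10249}{2419}\right)} = \frac{1540177}{722} \left(- \frac{2419}{10249}\right) = - \frac{3725688163}{7399778}$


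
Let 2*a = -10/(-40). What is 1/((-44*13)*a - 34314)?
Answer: -2/68771 ≈ -2.9082e-5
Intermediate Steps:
a = ⅛ (a = (-10/(-40))/2 = (-10*(-1/40))/2 = (½)*(¼) = ⅛ ≈ 0.12500)
1/((-44*13)*a - 34314) = 1/(-44*13*(⅛) - 34314) = 1/(-572*⅛ - 34314) = 1/(-143/2 - 34314) = 1/(-68771/2) = -2/68771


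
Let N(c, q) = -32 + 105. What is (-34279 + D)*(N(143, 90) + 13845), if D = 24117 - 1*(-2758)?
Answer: -103048872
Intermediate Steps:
N(c, q) = 73
D = 26875 (D = 24117 + 2758 = 26875)
(-34279 + D)*(N(143, 90) + 13845) = (-34279 + 26875)*(73 + 13845) = -7404*13918 = -103048872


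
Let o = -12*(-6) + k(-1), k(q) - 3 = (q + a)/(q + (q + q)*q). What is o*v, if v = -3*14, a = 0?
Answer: -3108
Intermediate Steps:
k(q) = 3 + q/(q + 2*q²) (k(q) = 3 + (q + 0)/(q + (q + q)*q) = 3 + q/(q + (2*q)*q) = 3 + q/(q + 2*q²))
v = -42
o = 74 (o = -12*(-6) + 2*(2 + 3*(-1))/(1 + 2*(-1)) = 72 + 2*(2 - 3)/(1 - 2) = 72 + 2*(-1)/(-1) = 72 + 2*(-1)*(-1) = 72 + 2 = 74)
o*v = 74*(-42) = -3108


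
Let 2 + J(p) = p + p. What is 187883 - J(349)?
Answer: 187187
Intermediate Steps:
J(p) = -2 + 2*p (J(p) = -2 + (p + p) = -2 + 2*p)
187883 - J(349) = 187883 - (-2 + 2*349) = 187883 - (-2 + 698) = 187883 - 1*696 = 187883 - 696 = 187187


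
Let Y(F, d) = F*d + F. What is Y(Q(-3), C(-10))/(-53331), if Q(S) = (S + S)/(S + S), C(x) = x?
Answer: 3/17777 ≈ 0.00016876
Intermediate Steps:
Q(S) = 1 (Q(S) = (2*S)/((2*S)) = (2*S)*(1/(2*S)) = 1)
Y(F, d) = F + F*d
Y(Q(-3), C(-10))/(-53331) = (1*(1 - 10))/(-53331) = (1*(-9))*(-1/53331) = -9*(-1/53331) = 3/17777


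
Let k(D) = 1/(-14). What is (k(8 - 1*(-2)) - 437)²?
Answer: 37442161/196 ≈ 1.9103e+5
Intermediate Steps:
k(D) = -1/14
(k(8 - 1*(-2)) - 437)² = (-1/14 - 437)² = (-6119/14)² = 37442161/196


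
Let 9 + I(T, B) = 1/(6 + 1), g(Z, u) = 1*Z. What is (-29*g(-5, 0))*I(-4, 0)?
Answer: -8990/7 ≈ -1284.3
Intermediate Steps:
g(Z, u) = Z
I(T, B) = -62/7 (I(T, B) = -9 + 1/(6 + 1) = -9 + 1/7 = -9 + ⅐ = -62/7)
(-29*g(-5, 0))*I(-4, 0) = -29*(-5)*(-62/7) = 145*(-62/7) = -8990/7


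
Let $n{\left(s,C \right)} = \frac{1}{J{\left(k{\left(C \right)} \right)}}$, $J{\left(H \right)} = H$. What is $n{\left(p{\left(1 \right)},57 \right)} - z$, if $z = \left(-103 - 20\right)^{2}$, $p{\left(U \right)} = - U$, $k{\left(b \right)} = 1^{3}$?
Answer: $-15128$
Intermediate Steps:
$k{\left(b \right)} = 1$
$n{\left(s,C \right)} = 1$ ($n{\left(s,C \right)} = 1^{-1} = 1$)
$z = 15129$ ($z = \left(-123\right)^{2} = 15129$)
$n{\left(p{\left(1 \right)},57 \right)} - z = 1 - 15129 = -15128$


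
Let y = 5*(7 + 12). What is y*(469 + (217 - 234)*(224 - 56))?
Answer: -226765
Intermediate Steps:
y = 95 (y = 5*19 = 95)
y*(469 + (217 - 234)*(224 - 56)) = 95*(469 + (217 - 234)*(224 - 56)) = 95*(469 - 17*168) = 95*(469 - 2856) = 95*(-2387) = -226765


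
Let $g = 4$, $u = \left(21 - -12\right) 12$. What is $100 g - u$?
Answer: $4$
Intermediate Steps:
$u = 396$ ($u = \left(21 + 12\right) 12 = 33 \cdot 12 = 396$)
$100 g - u = 100 \cdot 4 - 396 = 400 - 396 = 4$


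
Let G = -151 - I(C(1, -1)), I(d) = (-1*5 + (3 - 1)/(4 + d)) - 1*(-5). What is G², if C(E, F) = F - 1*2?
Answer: 23409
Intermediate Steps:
C(E, F) = -2 + F (C(E, F) = F - 2 = -2 + F)
I(d) = 2/(4 + d) (I(d) = (-5 + 2/(4 + d)) + 5 = 2/(4 + d))
G = -153 (G = -151 - 2/(4 + (-2 - 1)) = -151 - 2/(4 - 3) = -151 - 2/1 = -151 - 2 = -153)
G² = (-153)² = 23409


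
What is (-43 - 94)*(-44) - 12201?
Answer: -6173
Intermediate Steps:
(-43 - 94)*(-44) - 12201 = -137*(-44) - 12201 = 6028 - 12201 = -6173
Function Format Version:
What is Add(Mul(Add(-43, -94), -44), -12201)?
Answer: -6173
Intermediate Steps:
Add(Mul(Add(-43, -94), -44), -12201) = Add(Mul(-137, -44), -12201) = Add(6028, -12201) = -6173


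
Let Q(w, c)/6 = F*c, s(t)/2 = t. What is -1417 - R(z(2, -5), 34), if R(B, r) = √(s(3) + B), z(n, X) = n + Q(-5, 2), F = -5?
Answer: -1417 - 2*I*√13 ≈ -1417.0 - 7.2111*I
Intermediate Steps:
s(t) = 2*t
Q(w, c) = -30*c (Q(w, c) = 6*(-5*c) = -30*c)
z(n, X) = -60 + n (z(n, X) = n - 30*2 = n - 60 = -60 + n)
R(B, r) = √(6 + B) (R(B, r) = √(2*3 + B) = √(6 + B))
-1417 - R(z(2, -5), 34) = -1417 - √(6 + (-60 + 2)) = -1417 - √(6 - 58) = -1417 - √(-52) = -1417 - 2*I*√13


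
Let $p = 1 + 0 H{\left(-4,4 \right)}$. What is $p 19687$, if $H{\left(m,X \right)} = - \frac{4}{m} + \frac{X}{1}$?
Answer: $19687$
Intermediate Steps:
$H{\left(m,X \right)} = X - \frac{4}{m}$ ($H{\left(m,X \right)} = - \frac{4}{m} + X 1 = - \frac{4}{m} + X = X - \frac{4}{m}$)
$p = 1$ ($p = 1 + 0 \left(4 - \frac{4}{-4}\right) = 1 + 0 \left(4 - -1\right) = 1 + 0 \left(4 + 1\right) = 1 + 0 \cdot 5 = 1 + 0 = 1$)
$p 19687 = 1 \cdot 19687 = 19687$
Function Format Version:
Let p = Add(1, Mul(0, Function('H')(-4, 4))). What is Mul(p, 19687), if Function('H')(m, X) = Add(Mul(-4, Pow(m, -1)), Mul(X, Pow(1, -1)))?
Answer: 19687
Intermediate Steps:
Function('H')(m, X) = Add(X, Mul(-4, Pow(m, -1))) (Function('H')(m, X) = Add(Mul(-4, Pow(m, -1)), Mul(X, 1)) = Add(Mul(-4, Pow(m, -1)), X) = Add(X, Mul(-4, Pow(m, -1))))
p = 1 (p = Add(1, Mul(0, Add(4, Mul(-4, Pow(-4, -1))))) = Add(1, Mul(0, Add(4, Mul(-4, Rational(-1, 4))))) = Add(1, Mul(0, Add(4, 1))) = Add(1, Mul(0, 5)) = Add(1, 0) = 1)
Mul(p, 19687) = Mul(1, 19687) = 19687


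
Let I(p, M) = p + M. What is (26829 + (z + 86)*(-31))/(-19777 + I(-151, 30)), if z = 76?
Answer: -21807/19898 ≈ -1.0959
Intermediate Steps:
I(p, M) = M + p
(26829 + (z + 86)*(-31))/(-19777 + I(-151, 30)) = (26829 + (76 + 86)*(-31))/(-19777 + (30 - 151)) = (26829 + 162*(-31))/(-19777 - 121) = (26829 - 5022)/(-19898) = 21807*(-1/19898) = -21807/19898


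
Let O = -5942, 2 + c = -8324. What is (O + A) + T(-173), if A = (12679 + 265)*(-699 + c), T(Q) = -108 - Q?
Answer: -116825477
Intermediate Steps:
c = -8326 (c = -2 - 8324 = -8326)
A = -116819600 (A = (12679 + 265)*(-699 - 8326) = 12944*(-9025) = -116819600)
(O + A) + T(-173) = (-5942 - 116819600) + (-108 - 1*(-173)) = -116825542 + (-108 + 173) = -116825542 + 65 = -116825477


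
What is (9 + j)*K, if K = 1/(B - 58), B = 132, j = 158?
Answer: 167/74 ≈ 2.2568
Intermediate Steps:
K = 1/74 (K = 1/(132 - 58) = 1/74 ≈ 0.013514)
(9 + j)*K = (9 + 158)*(1/74) = 167*(1/74) = 167/74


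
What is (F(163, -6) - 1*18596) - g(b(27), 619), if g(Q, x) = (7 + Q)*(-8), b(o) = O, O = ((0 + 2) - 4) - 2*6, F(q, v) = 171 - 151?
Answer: -18632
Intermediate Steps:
F(q, v) = 20
O = -14 (O = (2 - 4) - 12 = -2 - 12 = -14)
b(o) = -14
g(Q, x) = -56 - 8*Q
(F(163, -6) - 1*18596) - g(b(27), 619) = (20 - 1*18596) - (-56 - 8*(-14)) = (20 - 18596) - (-56 + 112) = -18576 - 1*56 = -18576 - 56 = -18632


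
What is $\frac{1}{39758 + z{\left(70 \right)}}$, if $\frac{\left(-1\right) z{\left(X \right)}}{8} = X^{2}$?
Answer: $\frac{1}{558} \approx 0.0017921$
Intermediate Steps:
$z{\left(X \right)} = - 8 X^{2}$
$\frac{1}{39758 + z{\left(70 \right)}} = \frac{1}{39758 - 8 \cdot 70^{2}} = \frac{1}{39758 - 39200} = \frac{1}{558}$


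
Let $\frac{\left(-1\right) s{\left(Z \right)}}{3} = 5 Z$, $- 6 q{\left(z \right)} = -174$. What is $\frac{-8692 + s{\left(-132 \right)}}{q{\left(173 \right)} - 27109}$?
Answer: $\frac{839}{3385} \approx 0.24786$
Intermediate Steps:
$q{\left(z \right)} = 29$ ($q{\left(z \right)} = \left(- \frac{1}{6}\right) \left(-174\right) = 29$)
$s{\left(Z \right)} = - 15 Z$ ($s{\left(Z \right)} = - 3 \cdot 5 Z = - 15 Z$)
$\frac{-8692 + s{\left(-132 \right)}}{q{\left(173 \right)} - 27109} = \frac{-8692 - -1980}{29 - 27109} = \frac{-8692 + 1980}{-27080} = \left(-6712\right) \left(- \frac{1}{27080}\right) = \frac{839}{3385}$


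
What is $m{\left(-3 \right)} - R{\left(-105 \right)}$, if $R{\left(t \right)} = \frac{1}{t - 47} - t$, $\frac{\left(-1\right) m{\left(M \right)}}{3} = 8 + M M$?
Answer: $- \frac{23711}{152} \approx -155.99$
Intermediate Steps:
$m{\left(M \right)} = -24 - 3 M^{2}$ ($m{\left(M \right)} = - 3 \left(8 + M M\right) = - 3 \left(8 + M^{2}\right) = -24 - 3 M^{2}$)
$R{\left(t \right)} = \frac{1}{-47 + t} - t$
$m{\left(-3 \right)} - R{\left(-105 \right)} = \left(-24 - 3 \left(-3\right)^{2}\right) - \frac{1 - \left(-105\right)^{2} + 47 \left(-105\right)}{-47 - 105} = \left(-24 - 27\right) - \frac{1 - 11025 - 4935}{-152} = \left(-24 - 27\right) - - \frac{1 - 11025 - 4935}{152} = -51 - \left(- \frac{1}{152}\right) \left(-15959\right) = -51 - \frac{15959}{152} = - \frac{23711}{152}$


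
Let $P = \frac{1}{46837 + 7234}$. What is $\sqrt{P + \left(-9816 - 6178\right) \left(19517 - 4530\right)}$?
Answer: $\frac{i \sqrt{700810503320225127}}{54071} \approx 15482.0 i$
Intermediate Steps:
$P = \frac{1}{54071} \approx 1.8494 \cdot 10^{-5}$
$\sqrt{P + \left(-9816 - 6178\right) \left(19517 - 4530\right)} = \sqrt{\frac{1}{54071} + \left(-9816 - 6178\right) \left(19517 - 4530\right)} = \sqrt{\frac{1}{54071} - 239702078} = \sqrt{- \frac{12960931059537}{54071}} = \frac{i \sqrt{700810503320225127}}{54071}$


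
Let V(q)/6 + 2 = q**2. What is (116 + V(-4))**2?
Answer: 40000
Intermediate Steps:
V(q) = -12 + 6*q**2
(116 + V(-4))**2 = (116 + (-12 + 6*(-4)**2))**2 = (116 + (-12 + 6*16))**2 = (116 + (-12 + 96))**2 = (116 + 84)**2 = 200**2 = 40000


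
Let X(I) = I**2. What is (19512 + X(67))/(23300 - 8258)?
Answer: 24001/15042 ≈ 1.5956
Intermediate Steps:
(19512 + X(67))/(23300 - 8258) = (19512 + 67**2)/(23300 - 8258) = (19512 + 4489)/15042 = 24001*(1/15042) = 24001/15042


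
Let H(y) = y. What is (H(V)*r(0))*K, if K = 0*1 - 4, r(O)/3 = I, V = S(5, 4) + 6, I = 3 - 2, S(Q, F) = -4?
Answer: -24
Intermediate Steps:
I = 1
V = 2 (V = -4 + 6 = 2)
r(O) = 3 (r(O) = 3*1 = 3)
K = -4 (K = 0 - 4 = -4)
(H(V)*r(0))*K = (2*3)*(-4) = 6*(-4) = -24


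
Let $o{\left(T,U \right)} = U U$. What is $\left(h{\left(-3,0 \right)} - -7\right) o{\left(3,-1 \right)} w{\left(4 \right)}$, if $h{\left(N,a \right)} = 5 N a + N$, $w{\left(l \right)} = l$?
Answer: $16$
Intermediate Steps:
$o{\left(T,U \right)} = U^{2}$
$h{\left(N,a \right)} = N + 5 N a$ ($h{\left(N,a \right)} = 5 N a + N = N + 5 N a$)
$\left(h{\left(-3,0 \right)} - -7\right) o{\left(3,-1 \right)} w{\left(4 \right)} = \left(- 3 \left(1 + 5 \cdot 0\right) - -7\right) \left(-1\right)^{2} \cdot 4 = \left(- 3 \left(1 + 0\right) + 7\right) 1 \cdot 4 = \left(\left(-3\right) 1 + 7\right) 1 \cdot 4 = \left(-3 + 7\right) 1 \cdot 4 = 4 \cdot 1 \cdot 4 = 4 \cdot 4 = 16$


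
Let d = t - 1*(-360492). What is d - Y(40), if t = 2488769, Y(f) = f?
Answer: 2849221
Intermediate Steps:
d = 2849261 (d = 2488769 - 1*(-360492) = 2488769 + 360492 = 2849261)
d - Y(40) = 2849261 - 1*40 = 2849261 - 40 = 2849221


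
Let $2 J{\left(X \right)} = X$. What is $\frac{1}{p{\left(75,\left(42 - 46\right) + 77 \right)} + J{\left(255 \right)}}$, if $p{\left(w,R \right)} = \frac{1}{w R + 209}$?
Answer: $\frac{5684}{724711} \approx 0.0078431$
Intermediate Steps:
$p{\left(w,R \right)} = \frac{1}{209 + R w}$ ($p{\left(w,R \right)} = \frac{1}{R w + 209} = \frac{1}{209 + R w}$)
$J{\left(X \right)} = \frac{X}{2}$
$\frac{1}{p{\left(75,\left(42 - 46\right) + 77 \right)} + J{\left(255 \right)}} = \frac{1}{\frac{1}{209 + \left(\left(42 - 46\right) + 77\right) 75} + \frac{1}{2} \cdot 255} = \frac{1}{\frac{1}{209 + \left(-4 + 77\right) 75} + \frac{255}{2}} = \frac{1}{\frac{1}{209 + 73 \cdot 75} + \frac{255}{2}} = \frac{1}{\frac{1}{209 + 5475} + \frac{255}{2}} = \frac{1}{\frac{1}{5684} + \frac{255}{2}} = \frac{1}{\frac{724711}{5684}} = \frac{5684}{724711}$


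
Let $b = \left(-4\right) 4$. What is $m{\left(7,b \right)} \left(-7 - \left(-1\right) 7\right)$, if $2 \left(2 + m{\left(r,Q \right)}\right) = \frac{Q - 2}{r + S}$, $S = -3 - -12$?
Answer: $0$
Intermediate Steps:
$b = -16$
$S = 9$ ($S = -3 + 12 = 9$)
$m{\left(r,Q \right)} = -2 + \frac{-2 + Q}{2 \left(9 + r\right)}$ ($m{\left(r,Q \right)} = -2 + \frac{\left(Q - 2\right) \frac{1}{r + 9}}{2} = -2 + \frac{\left(-2 + Q\right) \frac{1}{9 + r}}{2} = -2 + \frac{\frac{1}{9 + r} \left(-2 + Q\right)}{2} = -2 + \frac{-2 + Q}{2 \left(9 + r\right)}$)
$m{\left(7,b \right)} \left(-7 - \left(-1\right) 7\right) = \frac{-38 - 16 - 28}{2 \left(9 + 7\right)} \left(-7 - \left(-1\right) 7\right) = \frac{-38 - 16 - 28}{2 \cdot 16} \left(-7 - -7\right) = \frac{1}{2} \cdot \frac{1}{16} \left(-82\right) \left(-7 + 7\right) = \left(- \frac{41}{16}\right) 0 = 0$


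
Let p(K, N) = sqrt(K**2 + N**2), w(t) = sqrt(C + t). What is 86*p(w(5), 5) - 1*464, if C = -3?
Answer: -464 + 258*sqrt(3) ≈ -17.131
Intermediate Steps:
w(t) = sqrt(-3 + t)
86*p(w(5), 5) - 1*464 = 86*sqrt((sqrt(-3 + 5))**2 + 5**2) - 1*464 = 86*sqrt((sqrt(2))**2 + 25) - 464 = 86*sqrt(2 + 25) - 464 = 86*sqrt(27) - 464 = 86*(3*sqrt(3)) - 464 = 258*sqrt(3) - 464 = -464 + 258*sqrt(3)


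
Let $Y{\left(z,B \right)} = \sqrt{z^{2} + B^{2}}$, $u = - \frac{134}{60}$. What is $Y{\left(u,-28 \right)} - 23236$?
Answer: $-23236 + \frac{\sqrt{710089}}{30} \approx -23208.0$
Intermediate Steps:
$u = - \frac{67}{30}$ ($u = \left(-134\right) \frac{1}{60} = - \frac{67}{30} \approx -2.2333$)
$Y{\left(z,B \right)} = \sqrt{B^{2} + z^{2}}$
$Y{\left(u,-28 \right)} - 23236 = \sqrt{\left(-28\right)^{2} + \left(- \frac{67}{30}\right)^{2}} - 23236 = \sqrt{784 + \frac{4489}{900}} - 23236 = \sqrt{\frac{710089}{900}} - 23236 = \frac{\sqrt{710089}}{30} - 23236 = -23236 + \frac{\sqrt{710089}}{30}$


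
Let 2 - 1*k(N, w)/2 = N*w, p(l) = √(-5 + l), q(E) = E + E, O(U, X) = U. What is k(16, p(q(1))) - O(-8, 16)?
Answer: 12 - 32*I*√3 ≈ 12.0 - 55.426*I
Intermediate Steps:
q(E) = 2*E
k(N, w) = 4 - 2*N*w
k(16, p(q(1))) - O(-8, 16) = (4 - 2*16*√(-5 + 2*1)) - 1*(-8) = (4 - 2*16*√(-5 + 2)) + 8 = (4 - 2*16*√(-3)) + 8 = (4 - 2*16*I*√3) + 8 = (4 - 32*I*√3) + 8 = 12 - 32*I*√3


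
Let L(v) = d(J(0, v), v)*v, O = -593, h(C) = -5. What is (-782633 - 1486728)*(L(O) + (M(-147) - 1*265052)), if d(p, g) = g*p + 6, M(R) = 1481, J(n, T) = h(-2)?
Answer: 4596304766014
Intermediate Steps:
J(n, T) = -5
d(p, g) = 6 + g*p
L(v) = v*(6 - 5*v) (L(v) = (6 + v*(-5))*v = (6 - 5*v)*v = v*(6 - 5*v))
(-782633 - 1486728)*(L(O) + (M(-147) - 1*265052)) = (-782633 - 1486728)*(-593*(6 - 5*(-593)) + (1481 - 1*265052)) = -2269361*(-593*(6 + 2965) + (1481 - 265052)) = -2269361*(-593*2971 - 263571) = -2269361*(-1761803 - 263571) = -2269361*(-2025374) = 4596304766014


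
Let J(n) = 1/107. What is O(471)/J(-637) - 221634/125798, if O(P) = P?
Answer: 3169810086/62899 ≈ 50395.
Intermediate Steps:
J(n) = 1/107
O(471)/J(-637) - 221634/125798 = 471/(1/107) - 221634/125798 = 471*107 - 221634*1/125798 = 50397 - 110817/62899 = 3169810086/62899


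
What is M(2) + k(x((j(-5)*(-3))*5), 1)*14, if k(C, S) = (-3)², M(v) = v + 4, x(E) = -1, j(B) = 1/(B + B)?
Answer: 132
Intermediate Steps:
j(B) = 1/(2*B)
M(v) = 4 + v
k(C, S) = 9
M(2) + k(x((j(-5)*(-3))*5), 1)*14 = (4 + 2) + 9*14 = 6 + 126 = 132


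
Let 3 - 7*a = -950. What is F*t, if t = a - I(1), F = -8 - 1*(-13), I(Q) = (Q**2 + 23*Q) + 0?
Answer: 3925/7 ≈ 560.71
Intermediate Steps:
a = 953/7 (a = 3/7 - 1/7*(-950) = 3/7 + 950/7 = 953/7 ≈ 136.14)
I(Q) = Q**2 + 23*Q
F = 5 (F = -8 + 13 = 5)
t = 785/7 (t = 953/7 - (23 + 1) = 953/7 - 24 = 785/7 ≈ 112.14)
F*t = 5*(785/7) = 3925/7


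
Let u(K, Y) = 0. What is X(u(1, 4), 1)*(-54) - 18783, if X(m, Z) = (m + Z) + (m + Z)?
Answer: -18891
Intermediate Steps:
X(m, Z) = 2*Z + 2*m (X(m, Z) = (Z + m) + (Z + m) = 2*Z + 2*m)
X(u(1, 4), 1)*(-54) - 18783 = (2*1 + 2*0)*(-54) - 18783 = (2 + 0)*(-54) - 18783 = 2*(-54) - 18783 = -108 - 18783 = -18891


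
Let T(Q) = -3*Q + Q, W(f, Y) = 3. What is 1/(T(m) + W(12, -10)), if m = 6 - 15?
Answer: 1/21 ≈ 0.047619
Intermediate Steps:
m = -9
T(Q) = -2*Q
1/(T(m) + W(12, -10)) = 1/(-2*(-9) + 3) = 1/(18 + 3) = 1/21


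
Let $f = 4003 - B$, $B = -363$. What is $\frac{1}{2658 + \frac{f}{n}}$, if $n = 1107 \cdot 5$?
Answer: $\frac{5535}{14716396} \approx 0.00037611$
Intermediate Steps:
$f = 4366$ ($f = 4003 - -363 = 4003 + 363 = 4366$)
$n = 5535$
$\frac{1}{2658 + \frac{f}{n}} = \frac{1}{2658 + \frac{4366}{5535}} = \frac{1}{\frac{14716396}{5535}} = \frac{5535}{14716396}$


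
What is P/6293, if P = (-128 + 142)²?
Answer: 28/899 ≈ 0.031146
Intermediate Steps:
P = 196 (P = 14² = 196)
P/6293 = 196/6293 = 196*(1/6293) = 28/899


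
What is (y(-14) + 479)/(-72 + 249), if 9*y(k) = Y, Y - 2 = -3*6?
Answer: 4295/1593 ≈ 2.6962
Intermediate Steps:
Y = -16 (Y = 2 - 3*6 = 2 - 18 = -16)
y(k) = -16/9 (y(k) = (⅑)*(-16) = -16/9)
(y(-14) + 479)/(-72 + 249) = (-16/9 + 479)/(-72 + 249) = (4295/9)/177 = (4295/9)*(1/177) = 4295/1593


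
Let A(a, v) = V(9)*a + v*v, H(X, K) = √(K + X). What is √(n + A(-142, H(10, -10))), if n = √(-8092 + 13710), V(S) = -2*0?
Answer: 2^(¼)*√53 ≈ 8.6576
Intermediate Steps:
V(S) = 0
A(a, v) = v² (A(a, v) = 0*a + v*v = 0 + v² = v²)
n = 53*√2 (n = √5618 = 53*√2 ≈ 74.953)
√(n + A(-142, H(10, -10))) = √(53*√2 + (√(-10 + 10))²) = √(53*√2 + (√0)²) = √(53*√2 + 0²) = √(53*√2 + 0) = √(53*√2) = 2^(¼)*√53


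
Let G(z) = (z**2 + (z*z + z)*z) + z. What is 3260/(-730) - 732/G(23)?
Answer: -364357/80592 ≈ -4.5210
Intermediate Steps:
G(z) = z + z**2 + z*(z + z**2) (G(z) = (z**2 + (z**2 + z)*z) + z = (z**2 + (z + z**2)*z) + z = (z**2 + z*(z + z**2)) + z = z + z**2 + z*(z + z**2))
3260/(-730) - 732/G(23) = 3260/(-730) - 732*1/(23*(1 + 23**2 + 2*23)) = 3260*(-1/730) - 732*1/(23*(1 + 529 + 46)) = -326/73 - 732/(23*576) = -326/73 - 732/13248 = -326/73 - 732*1/13248 = -326/73 - 61/1104 = -364357/80592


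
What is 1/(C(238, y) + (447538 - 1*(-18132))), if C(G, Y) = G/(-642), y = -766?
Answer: 321/149479951 ≈ 2.1474e-6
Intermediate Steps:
C(G, Y) = -G/642 (C(G, Y) = G*(-1/642) = -G/642)
1/(C(238, y) + (447538 - 1*(-18132))) = 1/(-1/642*238 + (447538 - 1*(-18132))) = 1/(-119/321 + (447538 + 18132)) = 1/(-119/321 + 465670) = 1/(149479951/321) = 321/149479951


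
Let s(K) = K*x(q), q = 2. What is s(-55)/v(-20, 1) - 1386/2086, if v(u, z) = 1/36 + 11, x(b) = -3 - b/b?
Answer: 1140777/59153 ≈ 19.285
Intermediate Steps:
x(b) = -4 (x(b) = -3 - 1*1 = -3 - 1 = -4)
s(K) = -4*K (s(K) = K*(-4) = -4*K)
v(u, z) = 397/36 (v(u, z) = 1/36 + 11 = 397/36)
s(-55)/v(-20, 1) - 1386/2086 = (-4*(-55))/(397/36) - 1386/2086 = 220*(36/397) - 1386*1/2086 = 7920/397 - 99/149 = 1140777/59153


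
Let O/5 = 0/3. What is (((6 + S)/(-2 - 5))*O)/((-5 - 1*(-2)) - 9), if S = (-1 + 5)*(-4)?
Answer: 0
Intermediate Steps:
O = 0 (O = 5*(0/3) = 5*(0*(1/3)) = 5*0 = 0)
S = -16 (S = 4*(-4) = -16)
(((6 + S)/(-2 - 5))*O)/((-5 - 1*(-2)) - 9) = (((6 - 16)/(-2 - 5))*0)/((-5 - 1*(-2)) - 9) = (-10/(-7)*0)/((-5 + 2) - 9) = (-10*(-1/7)*0)/(-3 - 9) = ((10/7)*0)/(-12) = 0*(-1/12) = 0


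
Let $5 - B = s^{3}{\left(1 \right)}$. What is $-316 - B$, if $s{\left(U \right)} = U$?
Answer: $-320$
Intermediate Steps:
$B = 4$ ($B = 5 - 1^{3} = 5 - 1 = 4$)
$-316 - B = -316 - 4 = -320$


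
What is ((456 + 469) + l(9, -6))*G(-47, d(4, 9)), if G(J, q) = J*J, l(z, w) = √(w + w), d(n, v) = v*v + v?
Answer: 2043325 + 4418*I*√3 ≈ 2.0433e+6 + 7652.2*I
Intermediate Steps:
d(n, v) = v + v² (d(n, v) = v² + v = v + v²)
l(z, w) = √2*√w (l(z, w) = √(2*w) = √2*√w)
G(J, q) = J²
((456 + 469) + l(9, -6))*G(-47, d(4, 9)) = ((456 + 469) + √2*√(-6))*(-47)² = (925 + √2*(I*√6))*2209 = (925 + 2*I*√3)*2209 = 2043325 + 4418*I*√3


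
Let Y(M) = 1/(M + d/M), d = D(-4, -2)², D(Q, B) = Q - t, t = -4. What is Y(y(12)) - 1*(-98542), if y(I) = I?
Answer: 1182505/12 ≈ 98542.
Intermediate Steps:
D(Q, B) = 4 + Q (D(Q, B) = Q - 1*(-4) = Q + 4 = 4 + Q)
d = 0 (d = (4 - 4)² = 0² = 0)
Y(M) = 1/M (Y(M) = 1/(M + 0/M) = 1/(M + 0) = 1/M)
Y(y(12)) - 1*(-98542) = 1/12 - 1*(-98542) = 1/12 + 98542 = 1182505/12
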